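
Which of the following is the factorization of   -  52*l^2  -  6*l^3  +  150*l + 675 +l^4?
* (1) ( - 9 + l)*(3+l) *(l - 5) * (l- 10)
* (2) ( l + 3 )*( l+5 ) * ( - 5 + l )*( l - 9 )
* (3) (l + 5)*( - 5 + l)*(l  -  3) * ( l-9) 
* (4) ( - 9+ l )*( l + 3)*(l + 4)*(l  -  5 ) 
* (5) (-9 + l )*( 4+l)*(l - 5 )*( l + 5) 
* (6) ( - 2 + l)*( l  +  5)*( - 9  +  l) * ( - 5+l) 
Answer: 2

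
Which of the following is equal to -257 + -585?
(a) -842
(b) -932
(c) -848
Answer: a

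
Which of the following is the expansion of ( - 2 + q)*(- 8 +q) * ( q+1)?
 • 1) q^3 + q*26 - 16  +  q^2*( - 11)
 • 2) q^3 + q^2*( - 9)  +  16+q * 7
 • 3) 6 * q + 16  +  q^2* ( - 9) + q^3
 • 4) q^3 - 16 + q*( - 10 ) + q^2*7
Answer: 3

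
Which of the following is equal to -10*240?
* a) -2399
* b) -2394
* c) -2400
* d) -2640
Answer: c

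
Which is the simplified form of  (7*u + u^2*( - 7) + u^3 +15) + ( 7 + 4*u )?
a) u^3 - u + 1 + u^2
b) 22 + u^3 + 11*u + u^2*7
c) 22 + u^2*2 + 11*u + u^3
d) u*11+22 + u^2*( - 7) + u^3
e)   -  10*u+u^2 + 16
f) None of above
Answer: d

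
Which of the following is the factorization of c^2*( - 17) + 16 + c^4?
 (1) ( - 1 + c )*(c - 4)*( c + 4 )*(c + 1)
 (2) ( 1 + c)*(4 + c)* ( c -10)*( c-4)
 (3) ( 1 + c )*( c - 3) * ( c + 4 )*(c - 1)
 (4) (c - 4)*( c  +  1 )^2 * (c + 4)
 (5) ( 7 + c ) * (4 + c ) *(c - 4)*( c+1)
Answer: 1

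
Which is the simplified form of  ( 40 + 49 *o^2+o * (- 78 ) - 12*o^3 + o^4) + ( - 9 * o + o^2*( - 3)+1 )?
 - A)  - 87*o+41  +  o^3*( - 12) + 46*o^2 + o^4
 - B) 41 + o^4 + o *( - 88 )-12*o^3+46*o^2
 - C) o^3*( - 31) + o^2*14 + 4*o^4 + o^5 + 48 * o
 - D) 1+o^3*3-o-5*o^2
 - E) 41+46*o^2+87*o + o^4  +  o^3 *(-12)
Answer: A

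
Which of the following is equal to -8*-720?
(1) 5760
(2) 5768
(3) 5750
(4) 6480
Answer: 1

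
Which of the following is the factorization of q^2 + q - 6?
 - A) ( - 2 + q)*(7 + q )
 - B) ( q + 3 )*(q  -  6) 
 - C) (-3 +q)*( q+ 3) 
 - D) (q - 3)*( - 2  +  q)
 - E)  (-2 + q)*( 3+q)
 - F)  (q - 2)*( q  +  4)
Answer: E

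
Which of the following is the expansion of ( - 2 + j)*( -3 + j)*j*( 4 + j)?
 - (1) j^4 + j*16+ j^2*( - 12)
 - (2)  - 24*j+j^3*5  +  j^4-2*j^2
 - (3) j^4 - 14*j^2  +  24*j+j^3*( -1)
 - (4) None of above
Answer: 3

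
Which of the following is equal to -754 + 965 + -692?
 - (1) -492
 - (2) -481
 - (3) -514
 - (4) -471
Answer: 2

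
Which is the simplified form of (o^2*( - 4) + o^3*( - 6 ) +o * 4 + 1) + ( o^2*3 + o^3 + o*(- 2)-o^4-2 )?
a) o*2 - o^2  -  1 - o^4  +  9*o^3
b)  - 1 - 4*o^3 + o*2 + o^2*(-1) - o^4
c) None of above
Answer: c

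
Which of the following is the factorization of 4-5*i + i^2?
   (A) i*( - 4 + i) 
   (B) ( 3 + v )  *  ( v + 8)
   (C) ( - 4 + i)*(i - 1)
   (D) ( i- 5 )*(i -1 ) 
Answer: C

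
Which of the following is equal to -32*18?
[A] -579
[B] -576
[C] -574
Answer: B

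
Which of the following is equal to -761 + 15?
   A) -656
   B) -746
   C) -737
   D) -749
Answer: B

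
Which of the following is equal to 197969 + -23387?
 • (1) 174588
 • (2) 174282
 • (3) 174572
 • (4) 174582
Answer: 4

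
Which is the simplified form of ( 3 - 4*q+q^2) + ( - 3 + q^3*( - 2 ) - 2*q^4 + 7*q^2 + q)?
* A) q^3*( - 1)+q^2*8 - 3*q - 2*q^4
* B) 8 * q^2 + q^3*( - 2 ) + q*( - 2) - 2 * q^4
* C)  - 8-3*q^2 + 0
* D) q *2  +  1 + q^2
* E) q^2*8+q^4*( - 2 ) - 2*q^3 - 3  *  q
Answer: E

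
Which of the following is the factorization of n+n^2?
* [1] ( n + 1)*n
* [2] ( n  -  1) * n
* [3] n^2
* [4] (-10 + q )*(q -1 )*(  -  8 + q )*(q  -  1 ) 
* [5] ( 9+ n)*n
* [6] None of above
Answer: 1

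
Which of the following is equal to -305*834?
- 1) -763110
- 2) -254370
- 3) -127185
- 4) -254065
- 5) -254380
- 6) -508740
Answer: 2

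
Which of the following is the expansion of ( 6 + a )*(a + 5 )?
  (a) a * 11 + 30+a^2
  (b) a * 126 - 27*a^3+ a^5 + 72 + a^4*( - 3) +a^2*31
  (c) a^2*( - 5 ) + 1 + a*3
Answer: a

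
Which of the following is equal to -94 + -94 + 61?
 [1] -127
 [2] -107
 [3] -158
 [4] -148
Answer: 1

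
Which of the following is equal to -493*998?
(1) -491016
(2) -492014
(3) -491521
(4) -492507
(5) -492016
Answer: 2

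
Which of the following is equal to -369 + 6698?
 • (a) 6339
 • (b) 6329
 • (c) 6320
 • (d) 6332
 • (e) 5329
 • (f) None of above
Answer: b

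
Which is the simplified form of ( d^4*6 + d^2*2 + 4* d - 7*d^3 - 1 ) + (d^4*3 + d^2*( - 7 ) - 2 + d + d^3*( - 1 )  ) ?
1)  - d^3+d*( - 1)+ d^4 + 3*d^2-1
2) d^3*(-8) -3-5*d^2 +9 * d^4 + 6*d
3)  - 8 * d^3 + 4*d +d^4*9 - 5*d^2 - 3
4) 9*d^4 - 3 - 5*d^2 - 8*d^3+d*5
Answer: 4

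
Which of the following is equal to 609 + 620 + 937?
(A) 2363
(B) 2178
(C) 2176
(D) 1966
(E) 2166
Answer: E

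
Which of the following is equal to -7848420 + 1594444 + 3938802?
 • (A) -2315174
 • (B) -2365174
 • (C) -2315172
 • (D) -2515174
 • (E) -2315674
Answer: A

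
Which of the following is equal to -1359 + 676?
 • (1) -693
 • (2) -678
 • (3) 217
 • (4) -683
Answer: 4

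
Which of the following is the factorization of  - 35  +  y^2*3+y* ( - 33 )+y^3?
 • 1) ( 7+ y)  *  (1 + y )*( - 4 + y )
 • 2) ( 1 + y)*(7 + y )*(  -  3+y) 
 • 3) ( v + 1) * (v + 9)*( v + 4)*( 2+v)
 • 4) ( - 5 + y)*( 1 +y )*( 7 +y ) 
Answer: 4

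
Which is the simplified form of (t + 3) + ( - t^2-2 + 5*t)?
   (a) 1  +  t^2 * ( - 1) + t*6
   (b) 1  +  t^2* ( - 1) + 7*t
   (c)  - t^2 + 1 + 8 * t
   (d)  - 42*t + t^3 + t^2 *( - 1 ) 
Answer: a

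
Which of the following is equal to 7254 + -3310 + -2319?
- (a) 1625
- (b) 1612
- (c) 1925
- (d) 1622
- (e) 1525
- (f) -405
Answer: a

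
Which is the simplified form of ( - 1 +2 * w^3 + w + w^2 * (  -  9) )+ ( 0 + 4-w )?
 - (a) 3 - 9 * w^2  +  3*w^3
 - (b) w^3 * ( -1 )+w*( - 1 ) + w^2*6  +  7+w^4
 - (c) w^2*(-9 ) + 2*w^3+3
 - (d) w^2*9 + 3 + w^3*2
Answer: c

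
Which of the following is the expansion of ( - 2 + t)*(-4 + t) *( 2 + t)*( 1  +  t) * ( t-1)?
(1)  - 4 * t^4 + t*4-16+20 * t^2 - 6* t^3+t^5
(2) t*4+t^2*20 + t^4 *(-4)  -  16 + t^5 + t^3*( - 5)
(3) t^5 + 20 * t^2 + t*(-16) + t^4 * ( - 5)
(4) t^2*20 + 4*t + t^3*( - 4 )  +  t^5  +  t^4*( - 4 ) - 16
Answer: 2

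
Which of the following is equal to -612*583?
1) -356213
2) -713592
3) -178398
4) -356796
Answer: 4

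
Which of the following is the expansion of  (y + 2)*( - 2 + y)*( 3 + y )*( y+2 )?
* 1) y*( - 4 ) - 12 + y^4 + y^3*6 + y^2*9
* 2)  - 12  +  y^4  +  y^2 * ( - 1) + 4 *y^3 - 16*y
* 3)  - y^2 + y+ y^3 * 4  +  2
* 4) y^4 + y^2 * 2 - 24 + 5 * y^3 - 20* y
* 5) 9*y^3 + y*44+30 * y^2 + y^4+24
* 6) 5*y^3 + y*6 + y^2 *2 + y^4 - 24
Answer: 4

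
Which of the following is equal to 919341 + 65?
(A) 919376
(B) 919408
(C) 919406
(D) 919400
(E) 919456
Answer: C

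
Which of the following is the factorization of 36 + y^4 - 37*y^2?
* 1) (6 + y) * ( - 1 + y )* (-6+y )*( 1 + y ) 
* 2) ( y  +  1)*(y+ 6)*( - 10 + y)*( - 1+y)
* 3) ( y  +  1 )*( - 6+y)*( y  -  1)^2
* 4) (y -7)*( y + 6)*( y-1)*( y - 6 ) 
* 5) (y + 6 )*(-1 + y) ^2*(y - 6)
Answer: 1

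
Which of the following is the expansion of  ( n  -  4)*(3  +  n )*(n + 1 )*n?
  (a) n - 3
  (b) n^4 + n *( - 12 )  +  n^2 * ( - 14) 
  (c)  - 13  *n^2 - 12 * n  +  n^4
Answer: c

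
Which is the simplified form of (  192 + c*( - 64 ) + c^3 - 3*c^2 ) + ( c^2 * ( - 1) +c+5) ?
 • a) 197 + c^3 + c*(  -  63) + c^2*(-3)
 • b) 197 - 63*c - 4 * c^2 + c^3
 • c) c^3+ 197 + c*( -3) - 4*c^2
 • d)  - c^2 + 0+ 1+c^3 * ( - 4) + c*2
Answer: b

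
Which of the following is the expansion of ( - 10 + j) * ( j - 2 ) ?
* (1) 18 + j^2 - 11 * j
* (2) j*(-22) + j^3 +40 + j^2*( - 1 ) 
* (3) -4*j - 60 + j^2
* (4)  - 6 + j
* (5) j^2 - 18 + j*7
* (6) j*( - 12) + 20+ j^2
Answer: 6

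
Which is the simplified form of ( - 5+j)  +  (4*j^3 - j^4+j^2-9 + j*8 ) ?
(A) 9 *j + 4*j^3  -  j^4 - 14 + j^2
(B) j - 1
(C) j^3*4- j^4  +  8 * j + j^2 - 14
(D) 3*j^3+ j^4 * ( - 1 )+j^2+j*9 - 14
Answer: A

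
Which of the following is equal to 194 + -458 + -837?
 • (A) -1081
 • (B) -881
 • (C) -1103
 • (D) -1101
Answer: D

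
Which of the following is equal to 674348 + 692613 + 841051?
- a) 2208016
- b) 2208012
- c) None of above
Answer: b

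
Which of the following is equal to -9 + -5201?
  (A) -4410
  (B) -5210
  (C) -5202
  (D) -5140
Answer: B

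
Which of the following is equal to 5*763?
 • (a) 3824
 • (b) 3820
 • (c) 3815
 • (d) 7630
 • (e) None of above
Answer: c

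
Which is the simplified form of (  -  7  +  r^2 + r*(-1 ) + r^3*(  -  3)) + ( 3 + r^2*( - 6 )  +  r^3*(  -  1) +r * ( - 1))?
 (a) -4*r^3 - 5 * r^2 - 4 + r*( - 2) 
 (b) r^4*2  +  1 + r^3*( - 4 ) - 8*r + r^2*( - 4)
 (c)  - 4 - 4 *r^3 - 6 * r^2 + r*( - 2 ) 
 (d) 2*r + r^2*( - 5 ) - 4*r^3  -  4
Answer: a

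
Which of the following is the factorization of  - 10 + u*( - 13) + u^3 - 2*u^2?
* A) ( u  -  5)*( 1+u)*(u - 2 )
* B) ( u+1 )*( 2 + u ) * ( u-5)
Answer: B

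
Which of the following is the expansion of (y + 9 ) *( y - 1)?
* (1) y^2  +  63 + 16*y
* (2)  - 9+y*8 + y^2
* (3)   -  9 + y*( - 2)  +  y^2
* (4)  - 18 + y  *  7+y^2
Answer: 2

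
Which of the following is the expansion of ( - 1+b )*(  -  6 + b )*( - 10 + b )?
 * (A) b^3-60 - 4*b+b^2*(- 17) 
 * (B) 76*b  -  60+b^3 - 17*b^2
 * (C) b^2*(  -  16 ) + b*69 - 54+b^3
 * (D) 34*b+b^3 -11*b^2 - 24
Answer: B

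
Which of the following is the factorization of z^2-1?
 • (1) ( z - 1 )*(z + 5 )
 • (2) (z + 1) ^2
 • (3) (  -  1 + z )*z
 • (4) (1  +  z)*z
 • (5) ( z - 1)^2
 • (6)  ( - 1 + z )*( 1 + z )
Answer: 6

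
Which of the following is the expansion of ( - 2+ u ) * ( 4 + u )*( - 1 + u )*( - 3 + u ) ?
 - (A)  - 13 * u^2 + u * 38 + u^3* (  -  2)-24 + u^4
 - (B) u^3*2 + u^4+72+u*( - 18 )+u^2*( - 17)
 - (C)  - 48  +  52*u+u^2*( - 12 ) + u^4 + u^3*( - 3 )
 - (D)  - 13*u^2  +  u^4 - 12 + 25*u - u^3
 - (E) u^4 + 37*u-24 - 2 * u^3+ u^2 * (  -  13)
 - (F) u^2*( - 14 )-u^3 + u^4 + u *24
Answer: A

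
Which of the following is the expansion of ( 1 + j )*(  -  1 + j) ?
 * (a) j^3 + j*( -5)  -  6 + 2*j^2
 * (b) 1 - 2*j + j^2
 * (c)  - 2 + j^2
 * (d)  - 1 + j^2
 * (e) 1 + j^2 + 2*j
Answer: d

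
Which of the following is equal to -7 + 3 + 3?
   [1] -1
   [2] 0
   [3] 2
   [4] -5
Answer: 1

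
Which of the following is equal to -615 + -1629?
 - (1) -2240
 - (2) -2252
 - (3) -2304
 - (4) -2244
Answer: 4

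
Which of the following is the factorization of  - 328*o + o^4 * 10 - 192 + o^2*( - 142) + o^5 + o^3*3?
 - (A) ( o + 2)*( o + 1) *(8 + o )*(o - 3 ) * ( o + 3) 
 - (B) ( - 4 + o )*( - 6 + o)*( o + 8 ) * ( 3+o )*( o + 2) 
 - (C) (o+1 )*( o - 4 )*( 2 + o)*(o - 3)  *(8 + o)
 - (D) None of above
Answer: D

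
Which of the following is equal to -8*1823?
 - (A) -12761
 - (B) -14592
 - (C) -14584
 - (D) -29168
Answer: C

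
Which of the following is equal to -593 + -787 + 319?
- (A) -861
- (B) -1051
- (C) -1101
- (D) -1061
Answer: D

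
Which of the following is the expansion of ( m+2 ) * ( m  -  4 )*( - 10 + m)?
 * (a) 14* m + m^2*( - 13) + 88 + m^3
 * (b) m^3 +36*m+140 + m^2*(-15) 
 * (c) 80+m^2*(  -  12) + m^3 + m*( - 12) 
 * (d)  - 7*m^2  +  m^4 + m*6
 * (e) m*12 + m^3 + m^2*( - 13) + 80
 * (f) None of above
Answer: f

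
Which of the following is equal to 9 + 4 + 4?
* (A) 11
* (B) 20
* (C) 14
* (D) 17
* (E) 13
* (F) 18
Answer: D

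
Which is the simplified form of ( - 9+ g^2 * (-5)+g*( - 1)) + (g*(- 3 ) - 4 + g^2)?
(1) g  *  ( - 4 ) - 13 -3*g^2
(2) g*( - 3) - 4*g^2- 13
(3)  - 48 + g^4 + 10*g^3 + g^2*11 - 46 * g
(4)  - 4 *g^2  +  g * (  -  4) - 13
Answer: 4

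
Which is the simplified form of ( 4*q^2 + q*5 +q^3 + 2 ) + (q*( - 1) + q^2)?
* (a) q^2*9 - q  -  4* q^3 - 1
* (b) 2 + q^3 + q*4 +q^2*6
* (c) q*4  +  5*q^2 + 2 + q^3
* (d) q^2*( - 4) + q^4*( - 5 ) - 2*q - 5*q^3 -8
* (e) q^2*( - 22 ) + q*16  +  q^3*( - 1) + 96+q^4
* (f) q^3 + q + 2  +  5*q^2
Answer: c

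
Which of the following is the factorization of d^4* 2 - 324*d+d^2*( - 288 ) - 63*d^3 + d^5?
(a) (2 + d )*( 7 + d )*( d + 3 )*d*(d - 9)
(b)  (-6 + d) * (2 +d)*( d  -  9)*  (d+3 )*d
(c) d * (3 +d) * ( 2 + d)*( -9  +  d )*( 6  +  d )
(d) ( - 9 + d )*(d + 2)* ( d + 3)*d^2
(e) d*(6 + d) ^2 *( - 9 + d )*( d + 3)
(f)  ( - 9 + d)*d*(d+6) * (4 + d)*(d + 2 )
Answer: c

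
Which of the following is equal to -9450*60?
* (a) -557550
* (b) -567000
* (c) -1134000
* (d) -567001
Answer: b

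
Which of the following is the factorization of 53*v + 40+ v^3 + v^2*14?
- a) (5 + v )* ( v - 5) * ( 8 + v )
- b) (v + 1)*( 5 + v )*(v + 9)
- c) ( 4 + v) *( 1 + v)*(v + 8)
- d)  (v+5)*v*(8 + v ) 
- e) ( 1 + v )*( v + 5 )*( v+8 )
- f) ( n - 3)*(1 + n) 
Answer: e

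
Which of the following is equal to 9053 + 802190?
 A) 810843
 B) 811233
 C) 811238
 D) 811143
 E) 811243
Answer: E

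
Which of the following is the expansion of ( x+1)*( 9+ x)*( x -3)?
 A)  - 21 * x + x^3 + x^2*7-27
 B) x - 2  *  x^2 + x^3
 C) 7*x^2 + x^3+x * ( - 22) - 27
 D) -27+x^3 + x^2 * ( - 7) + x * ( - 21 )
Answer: A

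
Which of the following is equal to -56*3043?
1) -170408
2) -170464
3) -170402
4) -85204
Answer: 1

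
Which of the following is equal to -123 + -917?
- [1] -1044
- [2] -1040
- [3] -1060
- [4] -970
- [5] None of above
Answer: 2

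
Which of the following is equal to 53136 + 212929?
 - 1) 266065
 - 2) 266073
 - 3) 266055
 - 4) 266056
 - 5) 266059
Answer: 1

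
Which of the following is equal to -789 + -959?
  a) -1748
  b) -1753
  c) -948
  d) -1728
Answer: a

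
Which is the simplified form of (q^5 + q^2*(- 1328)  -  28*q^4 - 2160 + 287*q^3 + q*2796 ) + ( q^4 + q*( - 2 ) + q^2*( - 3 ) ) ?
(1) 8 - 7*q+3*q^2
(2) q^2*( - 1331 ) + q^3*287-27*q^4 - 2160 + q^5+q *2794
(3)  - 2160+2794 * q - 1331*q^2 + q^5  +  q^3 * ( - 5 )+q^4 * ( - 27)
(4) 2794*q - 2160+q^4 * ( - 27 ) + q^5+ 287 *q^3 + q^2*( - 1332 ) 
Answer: 2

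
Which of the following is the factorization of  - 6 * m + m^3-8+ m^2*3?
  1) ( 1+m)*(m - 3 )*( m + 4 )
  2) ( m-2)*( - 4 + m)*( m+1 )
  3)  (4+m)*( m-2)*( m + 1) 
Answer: 3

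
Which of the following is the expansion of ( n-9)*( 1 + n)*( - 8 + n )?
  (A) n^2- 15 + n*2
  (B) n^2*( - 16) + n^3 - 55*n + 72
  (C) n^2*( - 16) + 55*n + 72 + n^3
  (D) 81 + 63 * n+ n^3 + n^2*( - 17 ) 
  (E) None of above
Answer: C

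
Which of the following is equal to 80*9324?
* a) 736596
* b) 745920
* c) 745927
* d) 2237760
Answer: b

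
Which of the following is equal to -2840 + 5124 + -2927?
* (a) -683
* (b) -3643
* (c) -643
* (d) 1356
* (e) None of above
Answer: c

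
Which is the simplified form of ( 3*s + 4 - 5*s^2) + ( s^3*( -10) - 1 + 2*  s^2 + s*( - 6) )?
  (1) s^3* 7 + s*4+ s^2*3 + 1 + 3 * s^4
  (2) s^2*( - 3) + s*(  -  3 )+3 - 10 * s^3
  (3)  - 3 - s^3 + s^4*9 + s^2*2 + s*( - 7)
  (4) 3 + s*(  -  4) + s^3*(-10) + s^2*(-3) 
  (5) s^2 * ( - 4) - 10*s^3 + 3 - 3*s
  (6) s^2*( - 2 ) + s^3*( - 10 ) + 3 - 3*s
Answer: 2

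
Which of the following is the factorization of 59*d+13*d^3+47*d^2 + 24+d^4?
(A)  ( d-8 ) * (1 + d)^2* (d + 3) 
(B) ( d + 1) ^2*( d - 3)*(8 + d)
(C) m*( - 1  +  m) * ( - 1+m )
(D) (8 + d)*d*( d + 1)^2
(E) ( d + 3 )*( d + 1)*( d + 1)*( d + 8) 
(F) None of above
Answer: E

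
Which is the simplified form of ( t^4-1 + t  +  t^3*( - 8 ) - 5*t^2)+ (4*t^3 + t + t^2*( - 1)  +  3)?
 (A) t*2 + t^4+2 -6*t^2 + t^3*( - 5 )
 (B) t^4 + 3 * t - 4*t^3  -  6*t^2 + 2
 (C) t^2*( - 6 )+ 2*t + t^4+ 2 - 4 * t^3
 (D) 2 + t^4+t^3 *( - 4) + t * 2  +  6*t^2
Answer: C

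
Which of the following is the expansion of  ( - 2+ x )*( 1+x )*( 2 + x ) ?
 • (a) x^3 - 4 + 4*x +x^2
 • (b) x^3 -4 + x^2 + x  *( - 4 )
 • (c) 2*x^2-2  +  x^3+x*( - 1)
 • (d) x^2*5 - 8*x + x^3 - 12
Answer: b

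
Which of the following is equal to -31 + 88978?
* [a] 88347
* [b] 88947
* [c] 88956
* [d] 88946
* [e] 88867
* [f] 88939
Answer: b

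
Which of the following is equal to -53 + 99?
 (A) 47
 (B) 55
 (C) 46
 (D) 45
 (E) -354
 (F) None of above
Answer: C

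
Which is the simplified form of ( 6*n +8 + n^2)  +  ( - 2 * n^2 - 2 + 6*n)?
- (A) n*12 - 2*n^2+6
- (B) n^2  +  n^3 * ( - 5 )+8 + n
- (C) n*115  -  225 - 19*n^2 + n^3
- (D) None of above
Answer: D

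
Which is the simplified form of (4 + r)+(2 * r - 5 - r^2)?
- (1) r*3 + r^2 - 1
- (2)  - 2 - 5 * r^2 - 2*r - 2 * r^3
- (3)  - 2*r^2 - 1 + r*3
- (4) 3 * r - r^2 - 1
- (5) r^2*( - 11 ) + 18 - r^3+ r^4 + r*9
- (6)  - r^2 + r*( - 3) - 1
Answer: 4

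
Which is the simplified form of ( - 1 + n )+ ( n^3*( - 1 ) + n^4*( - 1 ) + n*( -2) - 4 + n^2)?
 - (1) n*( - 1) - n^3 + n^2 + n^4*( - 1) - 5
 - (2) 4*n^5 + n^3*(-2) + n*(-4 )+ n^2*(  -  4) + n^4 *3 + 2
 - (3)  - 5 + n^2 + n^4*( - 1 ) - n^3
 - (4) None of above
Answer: 1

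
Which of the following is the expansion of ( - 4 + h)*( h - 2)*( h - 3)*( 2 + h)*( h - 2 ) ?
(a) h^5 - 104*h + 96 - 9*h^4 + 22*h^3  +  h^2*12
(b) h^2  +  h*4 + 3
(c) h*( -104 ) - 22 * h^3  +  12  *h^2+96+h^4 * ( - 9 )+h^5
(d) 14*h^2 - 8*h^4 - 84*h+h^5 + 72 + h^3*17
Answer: a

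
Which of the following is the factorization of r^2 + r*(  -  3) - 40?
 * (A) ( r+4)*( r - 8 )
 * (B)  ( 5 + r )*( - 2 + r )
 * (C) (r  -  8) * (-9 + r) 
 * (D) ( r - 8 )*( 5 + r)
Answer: D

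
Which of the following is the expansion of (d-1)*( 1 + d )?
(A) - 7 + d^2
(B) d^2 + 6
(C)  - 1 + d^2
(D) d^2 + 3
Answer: C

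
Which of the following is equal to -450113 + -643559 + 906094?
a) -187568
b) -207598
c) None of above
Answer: c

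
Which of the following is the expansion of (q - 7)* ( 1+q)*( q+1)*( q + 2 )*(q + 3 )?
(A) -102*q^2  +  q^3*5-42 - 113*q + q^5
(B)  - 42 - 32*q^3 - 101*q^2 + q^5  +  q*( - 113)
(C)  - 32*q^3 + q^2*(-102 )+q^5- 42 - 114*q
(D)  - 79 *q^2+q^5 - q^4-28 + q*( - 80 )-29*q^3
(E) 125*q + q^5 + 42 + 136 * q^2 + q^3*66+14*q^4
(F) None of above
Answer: F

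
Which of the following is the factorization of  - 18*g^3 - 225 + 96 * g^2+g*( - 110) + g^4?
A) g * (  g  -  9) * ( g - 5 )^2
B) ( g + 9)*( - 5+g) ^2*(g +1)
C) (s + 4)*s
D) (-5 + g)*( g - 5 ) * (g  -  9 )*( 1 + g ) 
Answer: D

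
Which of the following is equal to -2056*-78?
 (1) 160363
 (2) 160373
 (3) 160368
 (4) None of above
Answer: 3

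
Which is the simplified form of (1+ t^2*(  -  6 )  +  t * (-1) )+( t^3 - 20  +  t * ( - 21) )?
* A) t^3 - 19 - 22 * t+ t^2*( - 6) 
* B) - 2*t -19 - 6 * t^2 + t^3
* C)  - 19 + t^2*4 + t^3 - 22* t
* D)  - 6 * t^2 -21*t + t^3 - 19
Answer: A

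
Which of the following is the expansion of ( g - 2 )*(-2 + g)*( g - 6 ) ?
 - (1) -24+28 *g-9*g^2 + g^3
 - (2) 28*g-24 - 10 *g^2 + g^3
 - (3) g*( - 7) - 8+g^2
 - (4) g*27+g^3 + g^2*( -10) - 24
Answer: 2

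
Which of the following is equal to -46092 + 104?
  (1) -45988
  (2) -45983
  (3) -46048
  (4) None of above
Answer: 1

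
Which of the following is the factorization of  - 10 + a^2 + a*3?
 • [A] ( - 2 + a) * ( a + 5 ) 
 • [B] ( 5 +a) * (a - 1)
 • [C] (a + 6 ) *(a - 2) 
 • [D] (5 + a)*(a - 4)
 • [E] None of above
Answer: A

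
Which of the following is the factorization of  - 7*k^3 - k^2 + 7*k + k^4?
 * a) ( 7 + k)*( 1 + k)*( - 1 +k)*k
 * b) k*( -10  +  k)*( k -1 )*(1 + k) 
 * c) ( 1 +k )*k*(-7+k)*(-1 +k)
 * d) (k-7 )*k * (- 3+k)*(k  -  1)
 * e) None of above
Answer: c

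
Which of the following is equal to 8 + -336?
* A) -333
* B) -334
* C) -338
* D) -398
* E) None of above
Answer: E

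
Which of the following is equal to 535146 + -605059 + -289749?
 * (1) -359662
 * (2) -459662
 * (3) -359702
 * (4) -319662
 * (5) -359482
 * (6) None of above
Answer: 1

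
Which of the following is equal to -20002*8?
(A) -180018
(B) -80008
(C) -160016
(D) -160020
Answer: C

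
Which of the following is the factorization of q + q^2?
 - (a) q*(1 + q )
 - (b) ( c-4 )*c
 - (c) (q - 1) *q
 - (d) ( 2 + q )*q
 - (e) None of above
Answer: a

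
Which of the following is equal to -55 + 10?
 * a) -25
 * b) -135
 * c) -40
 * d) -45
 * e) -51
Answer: d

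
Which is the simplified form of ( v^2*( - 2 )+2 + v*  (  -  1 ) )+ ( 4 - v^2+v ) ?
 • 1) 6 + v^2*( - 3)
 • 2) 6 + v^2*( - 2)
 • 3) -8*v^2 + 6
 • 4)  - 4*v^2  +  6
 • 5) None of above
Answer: 1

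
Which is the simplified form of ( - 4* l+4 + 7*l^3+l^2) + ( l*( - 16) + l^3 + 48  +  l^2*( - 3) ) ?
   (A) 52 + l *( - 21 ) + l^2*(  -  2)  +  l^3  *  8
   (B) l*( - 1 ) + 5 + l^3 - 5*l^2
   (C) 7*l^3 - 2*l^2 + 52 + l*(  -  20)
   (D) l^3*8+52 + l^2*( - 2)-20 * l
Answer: D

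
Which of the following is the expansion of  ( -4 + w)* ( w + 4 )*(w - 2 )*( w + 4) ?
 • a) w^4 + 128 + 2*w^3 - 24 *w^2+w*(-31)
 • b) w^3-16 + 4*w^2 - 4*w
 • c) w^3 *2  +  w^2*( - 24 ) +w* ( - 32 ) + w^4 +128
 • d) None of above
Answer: c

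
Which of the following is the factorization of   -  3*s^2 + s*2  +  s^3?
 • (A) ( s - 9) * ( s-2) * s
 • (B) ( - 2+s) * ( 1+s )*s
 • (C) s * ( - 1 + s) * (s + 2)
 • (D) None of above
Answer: D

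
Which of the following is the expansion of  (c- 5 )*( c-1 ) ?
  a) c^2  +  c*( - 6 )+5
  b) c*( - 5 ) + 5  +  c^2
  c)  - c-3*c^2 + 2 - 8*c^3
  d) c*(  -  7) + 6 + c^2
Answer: a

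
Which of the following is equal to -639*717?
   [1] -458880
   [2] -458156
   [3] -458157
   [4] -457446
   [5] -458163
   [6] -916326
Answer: 5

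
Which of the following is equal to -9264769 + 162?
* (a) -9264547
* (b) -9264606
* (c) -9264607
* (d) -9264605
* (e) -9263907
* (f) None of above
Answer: c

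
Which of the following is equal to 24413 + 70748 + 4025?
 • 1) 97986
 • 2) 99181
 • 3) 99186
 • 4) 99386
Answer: 3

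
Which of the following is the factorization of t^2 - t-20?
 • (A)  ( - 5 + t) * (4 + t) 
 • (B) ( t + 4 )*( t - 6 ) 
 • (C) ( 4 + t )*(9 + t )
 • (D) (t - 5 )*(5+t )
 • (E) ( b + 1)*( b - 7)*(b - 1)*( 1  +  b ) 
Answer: A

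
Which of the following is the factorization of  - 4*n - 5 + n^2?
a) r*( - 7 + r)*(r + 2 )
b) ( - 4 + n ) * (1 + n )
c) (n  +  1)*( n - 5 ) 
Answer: c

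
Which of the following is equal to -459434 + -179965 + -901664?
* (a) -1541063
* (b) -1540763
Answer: a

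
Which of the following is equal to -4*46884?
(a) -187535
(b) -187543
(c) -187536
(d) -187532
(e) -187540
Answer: c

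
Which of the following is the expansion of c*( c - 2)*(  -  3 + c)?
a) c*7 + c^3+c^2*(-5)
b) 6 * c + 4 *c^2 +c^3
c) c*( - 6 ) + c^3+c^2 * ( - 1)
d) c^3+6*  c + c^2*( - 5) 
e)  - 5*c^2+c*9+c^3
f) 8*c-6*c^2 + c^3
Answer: d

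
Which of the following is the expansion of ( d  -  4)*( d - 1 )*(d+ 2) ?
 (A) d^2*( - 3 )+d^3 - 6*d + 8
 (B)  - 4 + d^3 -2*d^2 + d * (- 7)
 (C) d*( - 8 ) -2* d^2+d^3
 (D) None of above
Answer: A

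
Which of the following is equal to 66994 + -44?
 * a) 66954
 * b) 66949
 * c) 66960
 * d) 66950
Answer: d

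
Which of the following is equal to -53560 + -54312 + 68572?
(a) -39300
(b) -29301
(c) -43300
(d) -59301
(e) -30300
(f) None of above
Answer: a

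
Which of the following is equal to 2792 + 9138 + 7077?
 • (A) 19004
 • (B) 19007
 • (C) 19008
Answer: B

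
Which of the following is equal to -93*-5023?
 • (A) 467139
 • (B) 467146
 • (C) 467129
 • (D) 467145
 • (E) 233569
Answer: A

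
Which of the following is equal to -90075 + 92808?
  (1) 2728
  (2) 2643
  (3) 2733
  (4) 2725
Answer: 3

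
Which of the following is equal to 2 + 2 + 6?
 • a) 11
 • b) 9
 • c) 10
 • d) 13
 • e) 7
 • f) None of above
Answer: c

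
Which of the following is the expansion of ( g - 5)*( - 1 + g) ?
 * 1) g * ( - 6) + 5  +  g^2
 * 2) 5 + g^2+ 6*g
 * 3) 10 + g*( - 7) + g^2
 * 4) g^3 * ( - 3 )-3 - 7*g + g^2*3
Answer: 1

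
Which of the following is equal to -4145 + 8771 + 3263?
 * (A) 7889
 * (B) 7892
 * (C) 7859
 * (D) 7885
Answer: A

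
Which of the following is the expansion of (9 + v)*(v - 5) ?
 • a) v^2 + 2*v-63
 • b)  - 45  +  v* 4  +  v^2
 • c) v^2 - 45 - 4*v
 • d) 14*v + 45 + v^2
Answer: b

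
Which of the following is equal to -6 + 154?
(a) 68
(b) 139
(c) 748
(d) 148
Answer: d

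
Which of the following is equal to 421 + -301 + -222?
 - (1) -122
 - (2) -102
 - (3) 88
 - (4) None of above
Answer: 2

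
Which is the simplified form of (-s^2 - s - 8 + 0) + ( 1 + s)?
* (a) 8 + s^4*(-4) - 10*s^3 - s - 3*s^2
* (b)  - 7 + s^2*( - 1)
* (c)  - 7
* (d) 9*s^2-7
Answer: b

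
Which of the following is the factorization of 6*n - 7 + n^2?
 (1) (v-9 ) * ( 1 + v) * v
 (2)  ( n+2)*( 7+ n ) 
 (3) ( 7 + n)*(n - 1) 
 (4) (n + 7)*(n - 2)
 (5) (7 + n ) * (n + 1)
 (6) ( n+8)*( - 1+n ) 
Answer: 3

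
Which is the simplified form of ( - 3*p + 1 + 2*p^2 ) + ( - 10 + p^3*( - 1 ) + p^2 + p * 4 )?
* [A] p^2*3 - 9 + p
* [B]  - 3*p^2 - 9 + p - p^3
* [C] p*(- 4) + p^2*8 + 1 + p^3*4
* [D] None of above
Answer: D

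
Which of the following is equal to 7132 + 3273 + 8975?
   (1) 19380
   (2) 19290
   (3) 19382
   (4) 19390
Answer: 1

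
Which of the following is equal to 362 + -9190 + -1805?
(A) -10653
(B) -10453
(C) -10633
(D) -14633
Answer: C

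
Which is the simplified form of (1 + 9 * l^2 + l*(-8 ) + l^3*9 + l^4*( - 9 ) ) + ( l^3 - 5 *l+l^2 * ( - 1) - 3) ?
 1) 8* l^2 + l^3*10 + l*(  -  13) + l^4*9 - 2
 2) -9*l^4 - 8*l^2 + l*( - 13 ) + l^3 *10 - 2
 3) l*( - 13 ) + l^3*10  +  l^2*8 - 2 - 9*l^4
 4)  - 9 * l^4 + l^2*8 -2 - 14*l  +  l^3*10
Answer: 3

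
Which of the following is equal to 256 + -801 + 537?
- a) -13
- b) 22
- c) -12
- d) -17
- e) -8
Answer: e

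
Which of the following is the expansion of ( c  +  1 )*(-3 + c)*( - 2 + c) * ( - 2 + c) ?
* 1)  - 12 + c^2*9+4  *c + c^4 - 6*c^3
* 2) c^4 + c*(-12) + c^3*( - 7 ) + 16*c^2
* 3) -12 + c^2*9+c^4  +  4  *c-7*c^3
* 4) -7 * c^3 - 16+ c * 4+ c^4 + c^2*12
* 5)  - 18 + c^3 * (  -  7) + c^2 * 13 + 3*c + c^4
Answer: 1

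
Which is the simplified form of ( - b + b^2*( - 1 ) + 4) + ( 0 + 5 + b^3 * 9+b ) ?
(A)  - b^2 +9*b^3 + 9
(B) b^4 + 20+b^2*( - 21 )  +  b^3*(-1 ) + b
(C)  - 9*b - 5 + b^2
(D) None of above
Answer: A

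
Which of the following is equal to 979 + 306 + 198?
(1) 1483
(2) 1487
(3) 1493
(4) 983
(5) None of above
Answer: 1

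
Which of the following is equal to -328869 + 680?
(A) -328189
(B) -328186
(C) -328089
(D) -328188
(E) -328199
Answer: A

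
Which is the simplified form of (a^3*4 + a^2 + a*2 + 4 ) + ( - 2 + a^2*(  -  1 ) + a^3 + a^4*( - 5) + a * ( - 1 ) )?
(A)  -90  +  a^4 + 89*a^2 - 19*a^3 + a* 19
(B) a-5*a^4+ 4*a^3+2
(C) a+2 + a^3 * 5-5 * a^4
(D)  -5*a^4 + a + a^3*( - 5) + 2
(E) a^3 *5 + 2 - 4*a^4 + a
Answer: C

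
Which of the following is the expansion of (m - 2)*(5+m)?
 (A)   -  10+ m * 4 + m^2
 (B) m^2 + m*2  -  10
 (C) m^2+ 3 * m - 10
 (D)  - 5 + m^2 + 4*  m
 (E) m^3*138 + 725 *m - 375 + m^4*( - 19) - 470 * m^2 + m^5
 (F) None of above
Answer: C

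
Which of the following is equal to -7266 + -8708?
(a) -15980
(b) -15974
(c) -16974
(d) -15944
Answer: b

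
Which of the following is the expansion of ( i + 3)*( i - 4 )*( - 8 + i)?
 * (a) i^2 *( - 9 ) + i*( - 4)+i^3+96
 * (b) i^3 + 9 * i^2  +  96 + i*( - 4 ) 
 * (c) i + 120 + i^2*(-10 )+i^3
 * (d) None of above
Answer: a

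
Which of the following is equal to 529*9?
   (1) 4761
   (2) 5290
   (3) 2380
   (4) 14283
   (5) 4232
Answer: 1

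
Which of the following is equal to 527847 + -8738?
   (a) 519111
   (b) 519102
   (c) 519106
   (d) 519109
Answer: d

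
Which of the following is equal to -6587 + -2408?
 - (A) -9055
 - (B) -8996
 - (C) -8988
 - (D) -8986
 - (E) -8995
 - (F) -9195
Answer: E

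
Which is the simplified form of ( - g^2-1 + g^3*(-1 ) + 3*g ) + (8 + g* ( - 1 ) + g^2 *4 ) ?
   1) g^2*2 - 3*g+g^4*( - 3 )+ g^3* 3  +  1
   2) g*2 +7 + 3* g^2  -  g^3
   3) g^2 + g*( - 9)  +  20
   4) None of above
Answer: 2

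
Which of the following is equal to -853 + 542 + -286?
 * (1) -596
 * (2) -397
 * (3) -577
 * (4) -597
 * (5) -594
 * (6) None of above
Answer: 4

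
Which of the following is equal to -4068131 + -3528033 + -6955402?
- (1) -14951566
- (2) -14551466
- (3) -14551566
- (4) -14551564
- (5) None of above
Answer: 3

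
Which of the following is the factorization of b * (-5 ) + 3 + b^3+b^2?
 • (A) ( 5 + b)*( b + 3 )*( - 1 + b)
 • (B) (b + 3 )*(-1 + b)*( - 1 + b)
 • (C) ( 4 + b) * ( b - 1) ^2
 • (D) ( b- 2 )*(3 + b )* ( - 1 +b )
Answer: B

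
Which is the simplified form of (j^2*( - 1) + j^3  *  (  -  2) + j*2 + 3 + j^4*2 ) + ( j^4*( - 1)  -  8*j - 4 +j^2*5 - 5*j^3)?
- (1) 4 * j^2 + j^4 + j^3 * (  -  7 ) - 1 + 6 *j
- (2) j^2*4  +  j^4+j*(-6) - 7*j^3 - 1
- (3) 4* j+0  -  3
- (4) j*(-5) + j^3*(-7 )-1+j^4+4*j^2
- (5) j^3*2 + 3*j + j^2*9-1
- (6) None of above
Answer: 2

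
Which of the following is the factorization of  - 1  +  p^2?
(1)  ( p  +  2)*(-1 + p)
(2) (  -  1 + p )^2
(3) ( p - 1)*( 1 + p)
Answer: 3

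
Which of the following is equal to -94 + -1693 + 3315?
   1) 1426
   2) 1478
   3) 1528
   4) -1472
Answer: 3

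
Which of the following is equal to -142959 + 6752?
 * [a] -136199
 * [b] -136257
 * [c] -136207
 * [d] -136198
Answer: c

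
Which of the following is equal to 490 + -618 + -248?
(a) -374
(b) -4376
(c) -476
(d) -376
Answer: d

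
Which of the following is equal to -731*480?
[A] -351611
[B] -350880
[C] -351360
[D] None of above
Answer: B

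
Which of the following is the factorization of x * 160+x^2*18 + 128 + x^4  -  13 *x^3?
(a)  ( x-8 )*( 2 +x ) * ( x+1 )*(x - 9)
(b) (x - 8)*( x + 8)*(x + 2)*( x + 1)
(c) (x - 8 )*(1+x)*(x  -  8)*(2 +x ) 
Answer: c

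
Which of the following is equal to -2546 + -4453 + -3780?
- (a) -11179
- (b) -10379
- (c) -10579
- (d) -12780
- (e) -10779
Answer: e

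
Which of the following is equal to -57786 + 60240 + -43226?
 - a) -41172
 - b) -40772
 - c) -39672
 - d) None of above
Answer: b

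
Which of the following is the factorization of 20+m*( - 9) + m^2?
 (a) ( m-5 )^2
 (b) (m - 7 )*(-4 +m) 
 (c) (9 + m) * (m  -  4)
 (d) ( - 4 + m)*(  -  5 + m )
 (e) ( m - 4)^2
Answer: d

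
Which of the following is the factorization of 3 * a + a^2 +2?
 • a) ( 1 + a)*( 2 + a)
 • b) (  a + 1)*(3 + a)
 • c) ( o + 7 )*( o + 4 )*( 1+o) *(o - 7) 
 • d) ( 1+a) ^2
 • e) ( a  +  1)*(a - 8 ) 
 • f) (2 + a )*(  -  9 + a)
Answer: a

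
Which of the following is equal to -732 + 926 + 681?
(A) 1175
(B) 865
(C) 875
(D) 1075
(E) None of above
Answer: C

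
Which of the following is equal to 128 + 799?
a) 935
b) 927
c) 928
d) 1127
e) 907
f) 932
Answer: b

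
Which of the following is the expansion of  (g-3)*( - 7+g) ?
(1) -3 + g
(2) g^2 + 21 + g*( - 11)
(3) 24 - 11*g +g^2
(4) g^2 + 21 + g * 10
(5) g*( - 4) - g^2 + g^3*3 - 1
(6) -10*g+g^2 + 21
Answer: 6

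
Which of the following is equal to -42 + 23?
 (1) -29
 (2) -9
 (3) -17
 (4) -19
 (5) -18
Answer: 4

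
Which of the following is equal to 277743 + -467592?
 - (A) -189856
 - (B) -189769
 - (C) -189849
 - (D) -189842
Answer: C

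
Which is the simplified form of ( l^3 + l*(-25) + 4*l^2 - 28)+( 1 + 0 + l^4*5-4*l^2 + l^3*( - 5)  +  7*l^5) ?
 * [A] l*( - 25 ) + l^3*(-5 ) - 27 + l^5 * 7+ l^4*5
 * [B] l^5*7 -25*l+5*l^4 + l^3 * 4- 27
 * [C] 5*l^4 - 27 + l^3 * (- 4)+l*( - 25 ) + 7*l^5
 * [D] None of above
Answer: C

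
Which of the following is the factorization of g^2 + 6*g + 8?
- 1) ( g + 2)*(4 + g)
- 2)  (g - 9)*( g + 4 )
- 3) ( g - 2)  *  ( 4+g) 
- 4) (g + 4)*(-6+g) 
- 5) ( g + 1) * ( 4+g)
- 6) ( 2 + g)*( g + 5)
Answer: 1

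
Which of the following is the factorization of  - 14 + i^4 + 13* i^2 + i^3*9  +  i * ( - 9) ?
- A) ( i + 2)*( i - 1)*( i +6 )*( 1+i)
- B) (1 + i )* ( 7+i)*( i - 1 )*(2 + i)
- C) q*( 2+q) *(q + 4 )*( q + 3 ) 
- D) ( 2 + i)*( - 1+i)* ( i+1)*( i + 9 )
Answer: B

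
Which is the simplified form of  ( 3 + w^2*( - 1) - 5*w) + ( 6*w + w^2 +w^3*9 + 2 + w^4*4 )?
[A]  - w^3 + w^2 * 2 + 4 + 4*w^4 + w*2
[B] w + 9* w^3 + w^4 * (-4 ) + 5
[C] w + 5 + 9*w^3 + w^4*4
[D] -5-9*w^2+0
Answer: C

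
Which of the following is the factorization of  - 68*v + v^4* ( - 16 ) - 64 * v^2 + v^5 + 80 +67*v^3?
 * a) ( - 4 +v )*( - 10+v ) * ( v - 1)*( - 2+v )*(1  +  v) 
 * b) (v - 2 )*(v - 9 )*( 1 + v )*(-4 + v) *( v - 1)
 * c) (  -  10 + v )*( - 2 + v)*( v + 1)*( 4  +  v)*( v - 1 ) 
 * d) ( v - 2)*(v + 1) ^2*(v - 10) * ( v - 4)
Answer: a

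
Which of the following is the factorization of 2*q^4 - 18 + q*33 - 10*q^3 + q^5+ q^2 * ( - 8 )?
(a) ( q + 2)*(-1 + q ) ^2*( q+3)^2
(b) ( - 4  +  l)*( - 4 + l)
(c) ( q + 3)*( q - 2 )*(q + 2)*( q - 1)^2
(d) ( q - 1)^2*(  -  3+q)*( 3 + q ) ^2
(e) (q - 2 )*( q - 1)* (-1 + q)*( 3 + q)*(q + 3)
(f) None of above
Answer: e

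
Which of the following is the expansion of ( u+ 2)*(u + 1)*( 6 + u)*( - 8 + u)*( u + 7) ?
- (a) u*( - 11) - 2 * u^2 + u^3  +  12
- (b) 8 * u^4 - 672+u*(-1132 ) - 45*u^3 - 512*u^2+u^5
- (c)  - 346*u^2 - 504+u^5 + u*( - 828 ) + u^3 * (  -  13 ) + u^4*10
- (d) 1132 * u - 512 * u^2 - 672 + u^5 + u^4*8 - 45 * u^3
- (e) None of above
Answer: b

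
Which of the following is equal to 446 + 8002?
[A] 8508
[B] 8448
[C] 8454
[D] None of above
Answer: B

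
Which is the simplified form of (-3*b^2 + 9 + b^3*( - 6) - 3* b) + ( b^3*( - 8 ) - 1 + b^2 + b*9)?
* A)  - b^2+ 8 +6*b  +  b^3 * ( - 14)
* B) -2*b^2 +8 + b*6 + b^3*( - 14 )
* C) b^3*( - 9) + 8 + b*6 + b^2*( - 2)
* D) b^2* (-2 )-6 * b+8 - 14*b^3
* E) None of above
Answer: B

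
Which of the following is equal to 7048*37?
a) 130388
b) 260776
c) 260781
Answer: b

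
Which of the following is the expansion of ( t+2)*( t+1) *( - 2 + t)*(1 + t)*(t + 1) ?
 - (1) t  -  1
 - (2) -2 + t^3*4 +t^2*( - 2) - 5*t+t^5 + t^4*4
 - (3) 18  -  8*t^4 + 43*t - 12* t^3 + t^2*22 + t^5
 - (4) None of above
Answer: 4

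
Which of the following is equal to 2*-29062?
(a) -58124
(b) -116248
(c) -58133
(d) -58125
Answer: a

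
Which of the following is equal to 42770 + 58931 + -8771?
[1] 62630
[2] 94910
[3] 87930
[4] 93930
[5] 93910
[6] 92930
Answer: 6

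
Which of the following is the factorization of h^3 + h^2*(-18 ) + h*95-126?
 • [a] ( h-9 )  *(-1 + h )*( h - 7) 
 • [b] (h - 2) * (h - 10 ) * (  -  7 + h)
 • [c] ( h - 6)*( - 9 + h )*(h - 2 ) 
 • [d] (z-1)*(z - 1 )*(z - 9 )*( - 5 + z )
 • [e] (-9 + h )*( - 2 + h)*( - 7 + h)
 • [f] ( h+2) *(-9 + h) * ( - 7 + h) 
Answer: e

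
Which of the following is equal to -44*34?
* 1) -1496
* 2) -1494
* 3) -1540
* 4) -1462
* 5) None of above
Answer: 1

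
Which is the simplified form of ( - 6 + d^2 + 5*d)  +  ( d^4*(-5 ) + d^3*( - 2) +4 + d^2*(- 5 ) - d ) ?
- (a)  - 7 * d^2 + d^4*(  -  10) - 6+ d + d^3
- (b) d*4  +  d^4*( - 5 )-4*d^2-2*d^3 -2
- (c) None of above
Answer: b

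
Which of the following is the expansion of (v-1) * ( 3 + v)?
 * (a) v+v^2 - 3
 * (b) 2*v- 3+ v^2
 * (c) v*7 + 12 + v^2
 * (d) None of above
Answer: b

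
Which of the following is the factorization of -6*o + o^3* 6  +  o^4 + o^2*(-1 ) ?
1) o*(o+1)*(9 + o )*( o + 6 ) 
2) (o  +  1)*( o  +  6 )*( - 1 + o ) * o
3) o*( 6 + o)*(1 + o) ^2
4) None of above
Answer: 2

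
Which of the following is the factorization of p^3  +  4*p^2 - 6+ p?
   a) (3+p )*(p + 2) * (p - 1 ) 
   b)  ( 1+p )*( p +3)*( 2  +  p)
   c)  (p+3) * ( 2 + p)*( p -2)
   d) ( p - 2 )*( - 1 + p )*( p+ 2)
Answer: a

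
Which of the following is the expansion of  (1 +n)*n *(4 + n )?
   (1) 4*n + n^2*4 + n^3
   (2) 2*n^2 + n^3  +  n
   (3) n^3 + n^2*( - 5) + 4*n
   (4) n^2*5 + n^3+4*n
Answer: 4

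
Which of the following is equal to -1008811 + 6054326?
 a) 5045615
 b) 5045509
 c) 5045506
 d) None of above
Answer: d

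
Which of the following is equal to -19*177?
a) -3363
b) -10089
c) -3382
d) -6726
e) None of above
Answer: a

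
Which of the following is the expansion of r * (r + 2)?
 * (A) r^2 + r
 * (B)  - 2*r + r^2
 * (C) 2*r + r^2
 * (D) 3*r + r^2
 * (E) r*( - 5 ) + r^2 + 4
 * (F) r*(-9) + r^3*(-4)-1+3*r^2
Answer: C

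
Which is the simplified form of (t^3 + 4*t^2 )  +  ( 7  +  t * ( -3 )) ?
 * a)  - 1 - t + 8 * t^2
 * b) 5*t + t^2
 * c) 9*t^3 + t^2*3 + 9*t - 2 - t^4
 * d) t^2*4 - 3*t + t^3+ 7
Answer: d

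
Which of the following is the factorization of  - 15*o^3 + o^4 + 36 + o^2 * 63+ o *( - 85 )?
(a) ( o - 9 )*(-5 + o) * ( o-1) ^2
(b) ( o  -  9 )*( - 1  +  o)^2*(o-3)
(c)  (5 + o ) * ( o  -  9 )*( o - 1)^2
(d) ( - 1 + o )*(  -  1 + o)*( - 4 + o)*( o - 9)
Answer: d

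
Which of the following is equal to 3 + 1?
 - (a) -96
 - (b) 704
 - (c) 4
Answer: c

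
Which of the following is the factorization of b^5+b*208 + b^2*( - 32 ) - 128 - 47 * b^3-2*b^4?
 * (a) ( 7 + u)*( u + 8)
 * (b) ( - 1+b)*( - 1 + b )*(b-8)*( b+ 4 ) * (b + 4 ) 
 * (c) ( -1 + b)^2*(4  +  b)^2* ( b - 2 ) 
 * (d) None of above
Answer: b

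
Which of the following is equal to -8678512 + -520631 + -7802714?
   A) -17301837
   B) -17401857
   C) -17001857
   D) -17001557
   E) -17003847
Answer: C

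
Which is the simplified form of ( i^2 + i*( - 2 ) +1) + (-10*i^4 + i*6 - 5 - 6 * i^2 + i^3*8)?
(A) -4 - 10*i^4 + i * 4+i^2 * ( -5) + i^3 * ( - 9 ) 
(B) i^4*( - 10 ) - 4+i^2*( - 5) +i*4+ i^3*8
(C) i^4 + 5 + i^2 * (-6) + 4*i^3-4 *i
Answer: B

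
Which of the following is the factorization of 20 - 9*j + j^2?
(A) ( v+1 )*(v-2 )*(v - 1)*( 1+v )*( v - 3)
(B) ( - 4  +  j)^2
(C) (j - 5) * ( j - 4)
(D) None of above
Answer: C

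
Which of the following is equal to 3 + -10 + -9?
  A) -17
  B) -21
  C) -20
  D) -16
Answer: D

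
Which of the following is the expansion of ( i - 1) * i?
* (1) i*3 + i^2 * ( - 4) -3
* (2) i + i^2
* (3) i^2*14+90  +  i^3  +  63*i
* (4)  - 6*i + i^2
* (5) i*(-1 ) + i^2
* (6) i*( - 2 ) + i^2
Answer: 5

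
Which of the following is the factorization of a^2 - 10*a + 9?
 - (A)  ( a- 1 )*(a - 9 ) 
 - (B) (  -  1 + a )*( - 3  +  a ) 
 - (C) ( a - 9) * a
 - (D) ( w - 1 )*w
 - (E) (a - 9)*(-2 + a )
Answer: A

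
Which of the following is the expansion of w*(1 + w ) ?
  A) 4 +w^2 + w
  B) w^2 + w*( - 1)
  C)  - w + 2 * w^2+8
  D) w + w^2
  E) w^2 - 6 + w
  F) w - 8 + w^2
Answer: D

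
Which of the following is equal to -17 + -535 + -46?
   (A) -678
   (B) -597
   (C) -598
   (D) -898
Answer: C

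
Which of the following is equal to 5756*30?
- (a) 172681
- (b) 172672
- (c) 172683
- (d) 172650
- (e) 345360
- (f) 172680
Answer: f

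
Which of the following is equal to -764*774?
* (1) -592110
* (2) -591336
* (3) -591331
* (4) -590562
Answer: 2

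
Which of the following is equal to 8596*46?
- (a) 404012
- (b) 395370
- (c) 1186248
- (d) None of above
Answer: d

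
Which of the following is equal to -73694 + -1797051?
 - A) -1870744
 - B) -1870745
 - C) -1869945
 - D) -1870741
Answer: B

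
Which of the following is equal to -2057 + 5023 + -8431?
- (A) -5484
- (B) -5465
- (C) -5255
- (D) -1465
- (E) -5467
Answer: B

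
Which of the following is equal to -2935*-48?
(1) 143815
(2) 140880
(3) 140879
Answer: 2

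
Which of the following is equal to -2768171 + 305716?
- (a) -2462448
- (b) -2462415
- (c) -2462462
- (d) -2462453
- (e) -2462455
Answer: e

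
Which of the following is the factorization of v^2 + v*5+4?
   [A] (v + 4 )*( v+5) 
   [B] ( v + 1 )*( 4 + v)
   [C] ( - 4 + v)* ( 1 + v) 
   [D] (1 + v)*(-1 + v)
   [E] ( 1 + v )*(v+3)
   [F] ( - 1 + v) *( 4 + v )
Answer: B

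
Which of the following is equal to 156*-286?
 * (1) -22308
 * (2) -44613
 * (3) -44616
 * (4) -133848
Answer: 3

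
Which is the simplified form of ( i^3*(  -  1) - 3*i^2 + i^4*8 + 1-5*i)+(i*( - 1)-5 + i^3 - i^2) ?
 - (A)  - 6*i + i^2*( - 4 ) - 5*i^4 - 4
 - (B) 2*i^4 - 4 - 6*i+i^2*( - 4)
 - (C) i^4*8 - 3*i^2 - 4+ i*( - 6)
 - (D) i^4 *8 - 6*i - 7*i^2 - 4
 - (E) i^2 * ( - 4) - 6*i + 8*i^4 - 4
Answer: E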